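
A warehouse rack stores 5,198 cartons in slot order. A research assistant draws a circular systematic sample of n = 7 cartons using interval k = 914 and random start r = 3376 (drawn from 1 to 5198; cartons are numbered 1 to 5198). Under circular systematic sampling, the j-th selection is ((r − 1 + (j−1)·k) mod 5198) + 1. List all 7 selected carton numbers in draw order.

Selection 1: 3376
Selection 2: 3376 + 914 = 4290
Selection 3: 4290 + 914 = 5204 → 5204 − 5198 = 6
Selection 4: 6 + 914 = 920
Selection 5: 920 + 914 = 1834
Selection 6: 1834 + 914 = 2748
Selection 7: 2748 + 914 = 3662

3376, 4290, 6, 920, 1834, 2748, 3662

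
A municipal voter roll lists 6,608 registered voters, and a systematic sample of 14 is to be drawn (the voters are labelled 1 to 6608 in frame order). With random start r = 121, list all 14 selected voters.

k = N/n = 6608/14 = 472
voter 1: 121
voter 2: 121 + 472 = 593
voter 3: 593 + 472 = 1065
voter 4: 1065 + 472 = 1537
voter 5: 1537 + 472 = 2009
voter 6: 2009 + 472 = 2481
voter 7: 2481 + 472 = 2953
voter 8: 2953 + 472 = 3425
voter 9: 3425 + 472 = 3897
voter 10: 3897 + 472 = 4369
voter 11: 4369 + 472 = 4841
voter 12: 4841 + 472 = 5313
voter 13: 5313 + 472 = 5785
voter 14: 5785 + 472 = 6257

121, 593, 1065, 1537, 2009, 2481, 2953, 3425, 3897, 4369, 4841, 5313, 5785, 6257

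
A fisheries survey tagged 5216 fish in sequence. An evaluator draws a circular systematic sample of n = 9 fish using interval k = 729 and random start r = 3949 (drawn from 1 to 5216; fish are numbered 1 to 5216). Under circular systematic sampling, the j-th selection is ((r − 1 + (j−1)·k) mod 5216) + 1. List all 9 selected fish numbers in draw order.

3949, 4678, 191, 920, 1649, 2378, 3107, 3836, 4565

Selection 1: 3949
Selection 2: 3949 + 729 = 4678
Selection 3: 4678 + 729 = 5407 → 5407 − 5216 = 191
Selection 4: 191 + 729 = 920
Selection 5: 920 + 729 = 1649
Selection 6: 1649 + 729 = 2378
Selection 7: 2378 + 729 = 3107
Selection 8: 3107 + 729 = 3836
Selection 9: 3836 + 729 = 4565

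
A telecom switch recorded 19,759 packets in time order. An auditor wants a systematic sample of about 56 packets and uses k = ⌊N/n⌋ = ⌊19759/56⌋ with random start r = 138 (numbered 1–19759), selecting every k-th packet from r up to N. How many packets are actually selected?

k = ⌊19759/56⌋ = 352
Achieved size = ⌊(19759 − 138)/352⌋ + 1 = ⌊19621/352⌋ + 1 = 55 + 1 = 56
(last selection: 138 + 55×352 = 19498 ≤ 19759; next would be 19850 > 19759)

56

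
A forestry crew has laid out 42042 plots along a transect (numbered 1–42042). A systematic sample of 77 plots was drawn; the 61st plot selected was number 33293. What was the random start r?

k = 42042/77 = 546
r = 33293 − (61−1)×546 = 33293 − 32760 = 533

533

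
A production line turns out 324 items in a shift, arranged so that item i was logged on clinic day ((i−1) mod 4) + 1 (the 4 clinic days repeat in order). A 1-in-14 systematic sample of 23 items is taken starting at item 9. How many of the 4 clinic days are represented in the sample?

2

Consecutive selections differ by k = 14, so their clinic day numbers differ by 14 mod 4 = 2.
gcd(14, 4) = 2, so the sample visits 4/2 = 2 distinct residues mod 4.
Start 9 is clinic day 1; the clinic days hit are 1, 3.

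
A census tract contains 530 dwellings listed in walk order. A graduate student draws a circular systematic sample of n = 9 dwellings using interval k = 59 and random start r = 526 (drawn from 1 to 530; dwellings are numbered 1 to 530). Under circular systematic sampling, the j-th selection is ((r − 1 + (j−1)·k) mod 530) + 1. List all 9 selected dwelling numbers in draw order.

Selection 1: 526
Selection 2: 526 + 59 = 585 → 585 − 530 = 55
Selection 3: 55 + 59 = 114
Selection 4: 114 + 59 = 173
Selection 5: 173 + 59 = 232
Selection 6: 232 + 59 = 291
Selection 7: 291 + 59 = 350
Selection 8: 350 + 59 = 409
Selection 9: 409 + 59 = 468

526, 55, 114, 173, 232, 291, 350, 409, 468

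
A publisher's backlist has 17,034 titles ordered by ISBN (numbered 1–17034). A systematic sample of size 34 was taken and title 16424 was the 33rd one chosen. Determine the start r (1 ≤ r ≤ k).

392

k = 17034/34 = 501
r = 16424 − (33−1)×501 = 16424 − 16032 = 392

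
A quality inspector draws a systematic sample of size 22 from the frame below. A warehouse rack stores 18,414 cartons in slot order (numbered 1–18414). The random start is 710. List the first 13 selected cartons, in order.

k = N/n = 18414/22 = 837
carton 1: 710
carton 2: 710 + 837 = 1547
carton 3: 1547 + 837 = 2384
carton 4: 2384 + 837 = 3221
carton 5: 3221 + 837 = 4058
carton 6: 4058 + 837 = 4895
carton 7: 4895 + 837 = 5732
carton 8: 5732 + 837 = 6569
carton 9: 6569 + 837 = 7406
carton 10: 7406 + 837 = 8243
carton 11: 8243 + 837 = 9080
carton 12: 9080 + 837 = 9917
carton 13: 9917 + 837 = 10754

710, 1547, 2384, 3221, 4058, 4895, 5732, 6569, 7406, 8243, 9080, 9917, 10754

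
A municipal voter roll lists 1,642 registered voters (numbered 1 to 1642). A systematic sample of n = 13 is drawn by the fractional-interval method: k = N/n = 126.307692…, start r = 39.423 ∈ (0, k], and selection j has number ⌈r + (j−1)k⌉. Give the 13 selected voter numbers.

40, 166, 293, 419, 545, 671, 798, 924, 1050, 1177, 1303, 1429, 1556

j=1: r + 0k = 39.423 → ⌈·⌉ = 40
j=2: r + 1k = 165.730692… → ⌈·⌉ = 166
j=3: r + 2k = 292.038384… → ⌈·⌉ = 293
j=4: r + 3k = 418.346076… → ⌈·⌉ = 419
j=5: r + 4k = 544.653769… → ⌈·⌉ = 545
j=6: r + 5k = 670.961461… → ⌈·⌉ = 671
j=7: r + 6k = 797.269153… → ⌈·⌉ = 798
j=8: r + 7k = 923.576846… → ⌈·⌉ = 924
j=9: r + 8k = 1049.884538… → ⌈·⌉ = 1050
j=10: r + 9k = 1176.192230… → ⌈·⌉ = 1177
j=11: r + 10k = 1302.499923… → ⌈·⌉ = 1303
j=12: r + 11k = 1428.807615… → ⌈·⌉ = 1429
j=13: r + 12k = 1555.115307… → ⌈·⌉ = 1556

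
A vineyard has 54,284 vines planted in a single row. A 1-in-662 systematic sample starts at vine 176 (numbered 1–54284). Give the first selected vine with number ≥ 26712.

27318

k = 662
Steps past start: ⌈(26712 − 176)/662⌉ = ⌈26536/662⌉ = 41
Selected vine: 176 + 41×662 = 27318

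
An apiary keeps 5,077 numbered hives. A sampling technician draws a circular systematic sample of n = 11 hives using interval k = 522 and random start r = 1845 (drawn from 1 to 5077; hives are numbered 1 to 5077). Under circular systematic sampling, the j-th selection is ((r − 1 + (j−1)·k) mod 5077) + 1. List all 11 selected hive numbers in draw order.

Selection 1: 1845
Selection 2: 1845 + 522 = 2367
Selection 3: 2367 + 522 = 2889
Selection 4: 2889 + 522 = 3411
Selection 5: 3411 + 522 = 3933
Selection 6: 3933 + 522 = 4455
Selection 7: 4455 + 522 = 4977
Selection 8: 4977 + 522 = 5499 → 5499 − 5077 = 422
Selection 9: 422 + 522 = 944
Selection 10: 944 + 522 = 1466
Selection 11: 1466 + 522 = 1988

1845, 2367, 2889, 3411, 3933, 4455, 4977, 422, 944, 1466, 1988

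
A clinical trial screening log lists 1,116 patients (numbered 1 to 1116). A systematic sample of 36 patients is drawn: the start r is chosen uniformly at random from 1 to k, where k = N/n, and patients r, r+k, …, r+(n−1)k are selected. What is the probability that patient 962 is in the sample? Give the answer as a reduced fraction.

1/31

k = 1116/36 = 31.
Patient 962 is selected iff r ≡ 962 (mod 31); exactly one such r in {1,…,31}.
Inclusion probability = 1/31.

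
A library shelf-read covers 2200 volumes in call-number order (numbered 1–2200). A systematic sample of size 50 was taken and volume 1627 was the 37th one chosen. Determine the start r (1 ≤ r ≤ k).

43

k = 2200/50 = 44
r = 1627 − (37−1)×44 = 1627 − 1584 = 43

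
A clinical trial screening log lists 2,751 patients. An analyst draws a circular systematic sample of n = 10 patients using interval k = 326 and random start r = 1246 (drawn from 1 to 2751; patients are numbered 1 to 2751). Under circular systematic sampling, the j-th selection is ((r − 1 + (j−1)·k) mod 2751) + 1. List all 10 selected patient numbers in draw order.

Selection 1: 1246
Selection 2: 1246 + 326 = 1572
Selection 3: 1572 + 326 = 1898
Selection 4: 1898 + 326 = 2224
Selection 5: 2224 + 326 = 2550
Selection 6: 2550 + 326 = 2876 → 2876 − 2751 = 125
Selection 7: 125 + 326 = 451
Selection 8: 451 + 326 = 777
Selection 9: 777 + 326 = 1103
Selection 10: 1103 + 326 = 1429

1246, 1572, 1898, 2224, 2550, 125, 451, 777, 1103, 1429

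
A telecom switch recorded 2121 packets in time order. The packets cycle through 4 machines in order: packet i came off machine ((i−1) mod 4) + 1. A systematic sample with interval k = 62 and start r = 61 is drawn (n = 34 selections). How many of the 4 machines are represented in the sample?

Consecutive selections differ by k = 62, so their machine numbers differ by 62 mod 4 = 2.
gcd(62, 4) = 2, so the sample visits 4/2 = 2 distinct residues mod 4.
Start 61 is machine 1; the machines hit are 1, 3.

2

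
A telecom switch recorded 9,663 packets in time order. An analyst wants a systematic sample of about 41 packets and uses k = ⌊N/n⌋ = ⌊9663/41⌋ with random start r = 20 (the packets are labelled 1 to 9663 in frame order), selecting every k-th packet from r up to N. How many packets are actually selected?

k = ⌊9663/41⌋ = 235
Achieved size = ⌊(9663 − 20)/235⌋ + 1 = ⌊9643/235⌋ + 1 = 41 + 1 = 42
(last selection: 20 + 41×235 = 9655 ≤ 9663; next would be 9890 > 9663)

42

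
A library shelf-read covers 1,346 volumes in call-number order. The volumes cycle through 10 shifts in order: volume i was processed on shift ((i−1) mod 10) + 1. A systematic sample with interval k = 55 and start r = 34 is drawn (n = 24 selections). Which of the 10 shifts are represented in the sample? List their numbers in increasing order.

4, 9

Consecutive selections differ by k = 55, so their shift numbers differ by 55 mod 10 = 5.
gcd(55, 10) = 5, so the sample visits 10/5 = 2 distinct residues mod 10.
Start 34 is shift 4; the shifts hit are 4, 9.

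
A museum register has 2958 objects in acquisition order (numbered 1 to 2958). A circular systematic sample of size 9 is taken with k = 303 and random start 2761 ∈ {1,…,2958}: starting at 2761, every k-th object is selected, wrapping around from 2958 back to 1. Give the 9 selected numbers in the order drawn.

2761, 106, 409, 712, 1015, 1318, 1621, 1924, 2227

Selection 1: 2761
Selection 2: 2761 + 303 = 3064 → 3064 − 2958 = 106
Selection 3: 106 + 303 = 409
Selection 4: 409 + 303 = 712
Selection 5: 712 + 303 = 1015
Selection 6: 1015 + 303 = 1318
Selection 7: 1318 + 303 = 1621
Selection 8: 1621 + 303 = 1924
Selection 9: 1924 + 303 = 2227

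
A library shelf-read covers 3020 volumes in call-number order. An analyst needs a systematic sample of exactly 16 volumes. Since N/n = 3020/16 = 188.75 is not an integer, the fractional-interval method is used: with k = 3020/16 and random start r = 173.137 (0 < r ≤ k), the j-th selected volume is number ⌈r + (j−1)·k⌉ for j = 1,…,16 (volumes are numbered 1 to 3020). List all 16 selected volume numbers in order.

174, 362, 551, 740, 929, 1117, 1306, 1495, 1684, 1872, 2061, 2250, 2439, 2627, 2816, 3005

j=1: r + 0k = 173.137 → ⌈·⌉ = 174
j=2: r + 1k = 361.887 → ⌈·⌉ = 362
j=3: r + 2k = 550.637 → ⌈·⌉ = 551
j=4: r + 3k = 739.387 → ⌈·⌉ = 740
j=5: r + 4k = 928.137 → ⌈·⌉ = 929
j=6: r + 5k = 1116.887 → ⌈·⌉ = 1117
j=7: r + 6k = 1305.637 → ⌈·⌉ = 1306
j=8: r + 7k = 1494.387 → ⌈·⌉ = 1495
j=9: r + 8k = 1683.137 → ⌈·⌉ = 1684
j=10: r + 9k = 1871.887 → ⌈·⌉ = 1872
j=11: r + 10k = 2060.637 → ⌈·⌉ = 2061
j=12: r + 11k = 2249.387 → ⌈·⌉ = 2250
j=13: r + 12k = 2438.137 → ⌈·⌉ = 2439
j=14: r + 13k = 2626.887 → ⌈·⌉ = 2627
j=15: r + 14k = 2815.637 → ⌈·⌉ = 2816
j=16: r + 15k = 3004.387 → ⌈·⌉ = 3005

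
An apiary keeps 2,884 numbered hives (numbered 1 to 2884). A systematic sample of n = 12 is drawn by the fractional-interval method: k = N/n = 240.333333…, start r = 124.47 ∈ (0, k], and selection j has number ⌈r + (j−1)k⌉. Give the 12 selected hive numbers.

j=1: r + 0k = 124.47 → ⌈·⌉ = 125
j=2: r + 1k = 364.803333… → ⌈·⌉ = 365
j=3: r + 2k = 605.136666… → ⌈·⌉ = 606
j=4: r + 3k = 845.47 → ⌈·⌉ = 846
j=5: r + 4k = 1085.803333… → ⌈·⌉ = 1086
j=6: r + 5k = 1326.136666… → ⌈·⌉ = 1327
j=7: r + 6k = 1566.47 → ⌈·⌉ = 1567
j=8: r + 7k = 1806.803333… → ⌈·⌉ = 1807
j=9: r + 8k = 2047.136666… → ⌈·⌉ = 2048
j=10: r + 9k = 2287.47 → ⌈·⌉ = 2288
j=11: r + 10k = 2527.803333… → ⌈·⌉ = 2528
j=12: r + 11k = 2768.136666… → ⌈·⌉ = 2769

125, 365, 606, 846, 1086, 1327, 1567, 1807, 2048, 2288, 2528, 2769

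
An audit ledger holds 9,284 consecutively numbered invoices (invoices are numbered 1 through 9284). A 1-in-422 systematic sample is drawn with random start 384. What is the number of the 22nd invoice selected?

9246

k = 422
22nd selection = r + (22−1)·k = 384 + 21×422 = 384 + 8862 = 9246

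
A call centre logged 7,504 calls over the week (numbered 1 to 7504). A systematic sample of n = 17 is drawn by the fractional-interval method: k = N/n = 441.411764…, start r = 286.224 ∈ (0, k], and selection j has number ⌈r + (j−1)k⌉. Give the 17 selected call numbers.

j=1: r + 0k = 286.224 → ⌈·⌉ = 287
j=2: r + 1k = 727.635764… → ⌈·⌉ = 728
j=3: r + 2k = 1169.047529… → ⌈·⌉ = 1170
j=4: r + 3k = 1610.459294… → ⌈·⌉ = 1611
j=5: r + 4k = 2051.871058… → ⌈·⌉ = 2052
j=6: r + 5k = 2493.282823… → ⌈·⌉ = 2494
j=7: r + 6k = 2934.694588… → ⌈·⌉ = 2935
j=8: r + 7k = 3376.106352… → ⌈·⌉ = 3377
j=9: r + 8k = 3817.518117… → ⌈·⌉ = 3818
j=10: r + 9k = 4258.929882… → ⌈·⌉ = 4259
j=11: r + 10k = 4700.341647… → ⌈·⌉ = 4701
j=12: r + 11k = 5141.753411… → ⌈·⌉ = 5142
j=13: r + 12k = 5583.165176… → ⌈·⌉ = 5584
j=14: r + 13k = 6024.576941… → ⌈·⌉ = 6025
j=15: r + 14k = 6465.988705… → ⌈·⌉ = 6466
j=16: r + 15k = 6907.400470… → ⌈·⌉ = 6908
j=17: r + 16k = 7348.812235… → ⌈·⌉ = 7349

287, 728, 1170, 1611, 2052, 2494, 2935, 3377, 3818, 4259, 4701, 5142, 5584, 6025, 6466, 6908, 7349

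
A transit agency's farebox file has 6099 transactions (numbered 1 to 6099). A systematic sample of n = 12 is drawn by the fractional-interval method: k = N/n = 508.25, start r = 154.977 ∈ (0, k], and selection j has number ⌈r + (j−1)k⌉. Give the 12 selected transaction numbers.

155, 664, 1172, 1680, 2188, 2697, 3205, 3713, 4221, 4730, 5238, 5746

j=1: r + 0k = 154.977 → ⌈·⌉ = 155
j=2: r + 1k = 663.227 → ⌈·⌉ = 664
j=3: r + 2k = 1171.477 → ⌈·⌉ = 1172
j=4: r + 3k = 1679.727 → ⌈·⌉ = 1680
j=5: r + 4k = 2187.977 → ⌈·⌉ = 2188
j=6: r + 5k = 2696.227 → ⌈·⌉ = 2697
j=7: r + 6k = 3204.477 → ⌈·⌉ = 3205
j=8: r + 7k = 3712.727 → ⌈·⌉ = 3713
j=9: r + 8k = 4220.977 → ⌈·⌉ = 4221
j=10: r + 9k = 4729.227 → ⌈·⌉ = 4730
j=11: r + 10k = 5237.477 → ⌈·⌉ = 5238
j=12: r + 11k = 5745.727 → ⌈·⌉ = 5746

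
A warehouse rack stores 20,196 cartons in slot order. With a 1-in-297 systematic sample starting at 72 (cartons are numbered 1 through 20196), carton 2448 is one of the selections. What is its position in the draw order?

9

k = 297
position = (2448 − 72)/297 + 1 = 2376/297 + 1 = 8 + 1 = 9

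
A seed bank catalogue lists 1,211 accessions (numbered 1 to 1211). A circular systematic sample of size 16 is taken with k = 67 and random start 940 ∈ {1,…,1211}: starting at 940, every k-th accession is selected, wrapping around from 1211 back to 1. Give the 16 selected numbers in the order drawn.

940, 1007, 1074, 1141, 1208, 64, 131, 198, 265, 332, 399, 466, 533, 600, 667, 734

Selection 1: 940
Selection 2: 940 + 67 = 1007
Selection 3: 1007 + 67 = 1074
Selection 4: 1074 + 67 = 1141
Selection 5: 1141 + 67 = 1208
Selection 6: 1208 + 67 = 1275 → 1275 − 1211 = 64
Selection 7: 64 + 67 = 131
Selection 8: 131 + 67 = 198
Selection 9: 198 + 67 = 265
Selection 10: 265 + 67 = 332
Selection 11: 332 + 67 = 399
Selection 12: 399 + 67 = 466
Selection 13: 466 + 67 = 533
Selection 14: 533 + 67 = 600
Selection 15: 600 + 67 = 667
Selection 16: 667 + 67 = 734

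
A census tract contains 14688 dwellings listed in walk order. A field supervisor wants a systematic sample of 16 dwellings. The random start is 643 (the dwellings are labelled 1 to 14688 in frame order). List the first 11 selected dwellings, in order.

k = N/n = 14688/16 = 918
dwelling 1: 643
dwelling 2: 643 + 918 = 1561
dwelling 3: 1561 + 918 = 2479
dwelling 4: 2479 + 918 = 3397
dwelling 5: 3397 + 918 = 4315
dwelling 6: 4315 + 918 = 5233
dwelling 7: 5233 + 918 = 6151
dwelling 8: 6151 + 918 = 7069
dwelling 9: 7069 + 918 = 7987
dwelling 10: 7987 + 918 = 8905
dwelling 11: 8905 + 918 = 9823

643, 1561, 2479, 3397, 4315, 5233, 6151, 7069, 7987, 8905, 9823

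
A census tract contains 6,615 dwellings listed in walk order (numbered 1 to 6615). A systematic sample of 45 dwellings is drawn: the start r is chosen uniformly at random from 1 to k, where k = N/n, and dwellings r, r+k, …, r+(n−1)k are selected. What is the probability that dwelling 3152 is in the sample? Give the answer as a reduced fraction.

k = 6615/45 = 147.
Dwelling 3152 is selected iff r ≡ 3152 (mod 147); exactly one such r in {1,…,147}.
Inclusion probability = 1/147.

1/147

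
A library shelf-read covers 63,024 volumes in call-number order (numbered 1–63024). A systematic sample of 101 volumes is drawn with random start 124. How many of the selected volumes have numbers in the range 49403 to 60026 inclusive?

17

k = 63024/101 = 624
First selection ≥ 49403: 124 + ⌈(49403−124)/624⌉·624 = 124 + 79×624 = 49420
Last selection ≤ 60026: 124 + ⌊(60026−124)/624⌋·624 = 124 + 95×624 = 59404
Count = 95 − 79 + 1 = 17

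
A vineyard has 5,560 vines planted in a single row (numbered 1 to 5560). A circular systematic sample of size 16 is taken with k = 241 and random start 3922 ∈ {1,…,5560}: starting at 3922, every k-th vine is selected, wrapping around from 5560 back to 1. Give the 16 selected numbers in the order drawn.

3922, 4163, 4404, 4645, 4886, 5127, 5368, 49, 290, 531, 772, 1013, 1254, 1495, 1736, 1977

Selection 1: 3922
Selection 2: 3922 + 241 = 4163
Selection 3: 4163 + 241 = 4404
Selection 4: 4404 + 241 = 4645
Selection 5: 4645 + 241 = 4886
Selection 6: 4886 + 241 = 5127
Selection 7: 5127 + 241 = 5368
Selection 8: 5368 + 241 = 5609 → 5609 − 5560 = 49
Selection 9: 49 + 241 = 290
Selection 10: 290 + 241 = 531
Selection 11: 531 + 241 = 772
Selection 12: 772 + 241 = 1013
Selection 13: 1013 + 241 = 1254
Selection 14: 1254 + 241 = 1495
Selection 15: 1495 + 241 = 1736
Selection 16: 1736 + 241 = 1977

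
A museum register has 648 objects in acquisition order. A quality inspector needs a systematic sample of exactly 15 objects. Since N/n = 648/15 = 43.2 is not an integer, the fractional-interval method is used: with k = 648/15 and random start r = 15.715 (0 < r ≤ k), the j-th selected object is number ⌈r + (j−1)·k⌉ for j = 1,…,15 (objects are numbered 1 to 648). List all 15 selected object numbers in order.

16, 59, 103, 146, 189, 232, 275, 319, 362, 405, 448, 491, 535, 578, 621

j=1: r + 0k = 15.715 → ⌈·⌉ = 16
j=2: r + 1k = 58.915 → ⌈·⌉ = 59
j=3: r + 2k = 102.115 → ⌈·⌉ = 103
j=4: r + 3k = 145.315 → ⌈·⌉ = 146
j=5: r + 4k = 188.515 → ⌈·⌉ = 189
j=6: r + 5k = 231.715 → ⌈·⌉ = 232
j=7: r + 6k = 274.915 → ⌈·⌉ = 275
j=8: r + 7k = 318.115 → ⌈·⌉ = 319
j=9: r + 8k = 361.315 → ⌈·⌉ = 362
j=10: r + 9k = 404.515 → ⌈·⌉ = 405
j=11: r + 10k = 447.715 → ⌈·⌉ = 448
j=12: r + 11k = 490.915 → ⌈·⌉ = 491
j=13: r + 12k = 534.115 → ⌈·⌉ = 535
j=14: r + 13k = 577.315 → ⌈·⌉ = 578
j=15: r + 14k = 620.515 → ⌈·⌉ = 621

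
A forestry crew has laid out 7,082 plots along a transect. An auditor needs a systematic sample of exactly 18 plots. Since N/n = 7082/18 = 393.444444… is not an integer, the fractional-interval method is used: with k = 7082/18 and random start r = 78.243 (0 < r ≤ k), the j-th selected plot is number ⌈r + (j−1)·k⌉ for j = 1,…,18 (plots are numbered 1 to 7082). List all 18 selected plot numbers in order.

j=1: r + 0k = 78.243 → ⌈·⌉ = 79
j=2: r + 1k = 471.687444… → ⌈·⌉ = 472
j=3: r + 2k = 865.131888… → ⌈·⌉ = 866
j=4: r + 3k = 1258.576333… → ⌈·⌉ = 1259
j=5: r + 4k = 1652.020777… → ⌈·⌉ = 1653
j=6: r + 5k = 2045.465222… → ⌈·⌉ = 2046
j=7: r + 6k = 2438.909666… → ⌈·⌉ = 2439
j=8: r + 7k = 2832.354111… → ⌈·⌉ = 2833
j=9: r + 8k = 3225.798555… → ⌈·⌉ = 3226
j=10: r + 9k = 3619.243 → ⌈·⌉ = 3620
j=11: r + 10k = 4012.687444… → ⌈·⌉ = 4013
j=12: r + 11k = 4406.131888… → ⌈·⌉ = 4407
j=13: r + 12k = 4799.576333… → ⌈·⌉ = 4800
j=14: r + 13k = 5193.020777… → ⌈·⌉ = 5194
j=15: r + 14k = 5586.465222… → ⌈·⌉ = 5587
j=16: r + 15k = 5979.909666… → ⌈·⌉ = 5980
j=17: r + 16k = 6373.354111… → ⌈·⌉ = 6374
j=18: r + 17k = 6766.798555… → ⌈·⌉ = 6767

79, 472, 866, 1259, 1653, 2046, 2439, 2833, 3226, 3620, 4013, 4407, 4800, 5194, 5587, 5980, 6374, 6767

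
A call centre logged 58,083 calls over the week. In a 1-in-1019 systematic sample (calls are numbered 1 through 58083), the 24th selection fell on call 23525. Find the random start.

88

k = 1019
r = 23525 − (24−1)×1019 = 23525 − 23437 = 88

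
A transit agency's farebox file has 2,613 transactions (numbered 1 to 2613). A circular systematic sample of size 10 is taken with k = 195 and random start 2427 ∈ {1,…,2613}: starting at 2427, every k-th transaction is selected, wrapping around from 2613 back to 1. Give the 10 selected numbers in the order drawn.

Selection 1: 2427
Selection 2: 2427 + 195 = 2622 → 2622 − 2613 = 9
Selection 3: 9 + 195 = 204
Selection 4: 204 + 195 = 399
Selection 5: 399 + 195 = 594
Selection 6: 594 + 195 = 789
Selection 7: 789 + 195 = 984
Selection 8: 984 + 195 = 1179
Selection 9: 1179 + 195 = 1374
Selection 10: 1374 + 195 = 1569

2427, 9, 204, 399, 594, 789, 984, 1179, 1374, 1569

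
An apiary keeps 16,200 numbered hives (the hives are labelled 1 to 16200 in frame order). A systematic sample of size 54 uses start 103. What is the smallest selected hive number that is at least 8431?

8503

k = 16200/54 = 300
Steps past start: ⌈(8431 − 103)/300⌉ = ⌈8328/300⌉ = 28
Selected hive: 103 + 28×300 = 8503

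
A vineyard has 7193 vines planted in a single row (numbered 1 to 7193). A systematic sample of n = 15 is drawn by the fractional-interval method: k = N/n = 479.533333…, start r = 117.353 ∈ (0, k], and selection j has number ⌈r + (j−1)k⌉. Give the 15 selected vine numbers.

j=1: r + 0k = 117.353 → ⌈·⌉ = 118
j=2: r + 1k = 596.886333… → ⌈·⌉ = 597
j=3: r + 2k = 1076.419666… → ⌈·⌉ = 1077
j=4: r + 3k = 1555.953 → ⌈·⌉ = 1556
j=5: r + 4k = 2035.486333… → ⌈·⌉ = 2036
j=6: r + 5k = 2515.019666… → ⌈·⌉ = 2516
j=7: r + 6k = 2994.553 → ⌈·⌉ = 2995
j=8: r + 7k = 3474.086333… → ⌈·⌉ = 3475
j=9: r + 8k = 3953.619666… → ⌈·⌉ = 3954
j=10: r + 9k = 4433.153 → ⌈·⌉ = 4434
j=11: r + 10k = 4912.686333… → ⌈·⌉ = 4913
j=12: r + 11k = 5392.219666… → ⌈·⌉ = 5393
j=13: r + 12k = 5871.753 → ⌈·⌉ = 5872
j=14: r + 13k = 6351.286333… → ⌈·⌉ = 6352
j=15: r + 14k = 6830.819666… → ⌈·⌉ = 6831

118, 597, 1077, 1556, 2036, 2516, 2995, 3475, 3954, 4434, 4913, 5393, 5872, 6352, 6831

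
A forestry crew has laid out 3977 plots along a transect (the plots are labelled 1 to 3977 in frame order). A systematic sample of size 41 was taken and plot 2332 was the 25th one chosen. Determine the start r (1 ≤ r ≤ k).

k = 3977/41 = 97
r = 2332 − (25−1)×97 = 2332 − 2328 = 4

4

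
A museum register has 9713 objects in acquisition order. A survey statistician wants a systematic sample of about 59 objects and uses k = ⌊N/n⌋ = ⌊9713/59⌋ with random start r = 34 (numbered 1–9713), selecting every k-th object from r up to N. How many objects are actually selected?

60

k = ⌊9713/59⌋ = 164
Achieved size = ⌊(9713 − 34)/164⌋ + 1 = ⌊9679/164⌋ + 1 = 59 + 1 = 60
(last selection: 34 + 59×164 = 9710 ≤ 9713; next would be 9874 > 9713)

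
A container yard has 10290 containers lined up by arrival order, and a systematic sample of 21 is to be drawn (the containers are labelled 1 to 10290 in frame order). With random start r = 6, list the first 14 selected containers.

k = N/n = 10290/21 = 490
container 1: 6
container 2: 6 + 490 = 496
container 3: 496 + 490 = 986
container 4: 986 + 490 = 1476
container 5: 1476 + 490 = 1966
container 6: 1966 + 490 = 2456
container 7: 2456 + 490 = 2946
container 8: 2946 + 490 = 3436
container 9: 3436 + 490 = 3926
container 10: 3926 + 490 = 4416
container 11: 4416 + 490 = 4906
container 12: 4906 + 490 = 5396
container 13: 5396 + 490 = 5886
container 14: 5886 + 490 = 6376

6, 496, 986, 1476, 1966, 2456, 2946, 3436, 3926, 4416, 4906, 5396, 5886, 6376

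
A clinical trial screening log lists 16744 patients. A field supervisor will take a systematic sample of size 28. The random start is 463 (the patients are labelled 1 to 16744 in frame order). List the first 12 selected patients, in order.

k = N/n = 16744/28 = 598
patient 1: 463
patient 2: 463 + 598 = 1061
patient 3: 1061 + 598 = 1659
patient 4: 1659 + 598 = 2257
patient 5: 2257 + 598 = 2855
patient 6: 2855 + 598 = 3453
patient 7: 3453 + 598 = 4051
patient 8: 4051 + 598 = 4649
patient 9: 4649 + 598 = 5247
patient 10: 5247 + 598 = 5845
patient 11: 5845 + 598 = 6443
patient 12: 6443 + 598 = 7041

463, 1061, 1659, 2257, 2855, 3453, 4051, 4649, 5247, 5845, 6443, 7041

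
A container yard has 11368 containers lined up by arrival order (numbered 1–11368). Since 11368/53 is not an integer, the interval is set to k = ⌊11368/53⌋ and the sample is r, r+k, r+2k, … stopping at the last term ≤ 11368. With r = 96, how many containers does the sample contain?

k = ⌊11368/53⌋ = 214
Achieved size = ⌊(11368 − 96)/214⌋ + 1 = ⌊11272/214⌋ + 1 = 52 + 1 = 53
(last selection: 96 + 52×214 = 11224 ≤ 11368; next would be 11438 > 11368)

53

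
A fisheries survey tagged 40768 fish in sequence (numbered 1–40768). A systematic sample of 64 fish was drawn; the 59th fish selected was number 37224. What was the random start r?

278

k = 40768/64 = 637
r = 37224 − (59−1)×637 = 37224 − 36946 = 278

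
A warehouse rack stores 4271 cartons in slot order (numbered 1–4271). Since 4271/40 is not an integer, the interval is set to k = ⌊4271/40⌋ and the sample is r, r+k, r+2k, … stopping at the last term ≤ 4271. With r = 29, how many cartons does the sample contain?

k = ⌊4271/40⌋ = 106
Achieved size = ⌊(4271 − 29)/106⌋ + 1 = ⌊4242/106⌋ + 1 = 40 + 1 = 41
(last selection: 29 + 40×106 = 4269 ≤ 4271; next would be 4375 > 4271)

41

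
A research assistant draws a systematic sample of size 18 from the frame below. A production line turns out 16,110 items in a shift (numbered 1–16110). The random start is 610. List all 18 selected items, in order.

k = N/n = 16110/18 = 895
item 1: 610
item 2: 610 + 895 = 1505
item 3: 1505 + 895 = 2400
item 4: 2400 + 895 = 3295
item 5: 3295 + 895 = 4190
item 6: 4190 + 895 = 5085
item 7: 5085 + 895 = 5980
item 8: 5980 + 895 = 6875
item 9: 6875 + 895 = 7770
item 10: 7770 + 895 = 8665
item 11: 8665 + 895 = 9560
item 12: 9560 + 895 = 10455
item 13: 10455 + 895 = 11350
item 14: 11350 + 895 = 12245
item 15: 12245 + 895 = 13140
item 16: 13140 + 895 = 14035
item 17: 14035 + 895 = 14930
item 18: 14930 + 895 = 15825

610, 1505, 2400, 3295, 4190, 5085, 5980, 6875, 7770, 8665, 9560, 10455, 11350, 12245, 13140, 14035, 14930, 15825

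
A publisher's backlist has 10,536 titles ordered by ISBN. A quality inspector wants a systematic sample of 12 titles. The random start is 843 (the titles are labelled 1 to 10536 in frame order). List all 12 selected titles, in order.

k = N/n = 10536/12 = 878
title 1: 843
title 2: 843 + 878 = 1721
title 3: 1721 + 878 = 2599
title 4: 2599 + 878 = 3477
title 5: 3477 + 878 = 4355
title 6: 4355 + 878 = 5233
title 7: 5233 + 878 = 6111
title 8: 6111 + 878 = 6989
title 9: 6989 + 878 = 7867
title 10: 7867 + 878 = 8745
title 11: 8745 + 878 = 9623
title 12: 9623 + 878 = 10501

843, 1721, 2599, 3477, 4355, 5233, 6111, 6989, 7867, 8745, 9623, 10501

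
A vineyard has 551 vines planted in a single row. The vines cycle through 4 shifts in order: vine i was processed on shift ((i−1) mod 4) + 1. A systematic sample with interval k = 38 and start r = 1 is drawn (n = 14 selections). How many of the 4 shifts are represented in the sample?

Consecutive selections differ by k = 38, so their shift numbers differ by 38 mod 4 = 2.
gcd(38, 4) = 2, so the sample visits 4/2 = 2 distinct residues mod 4.
Start 1 is shift 1; the shifts hit are 1, 3.

2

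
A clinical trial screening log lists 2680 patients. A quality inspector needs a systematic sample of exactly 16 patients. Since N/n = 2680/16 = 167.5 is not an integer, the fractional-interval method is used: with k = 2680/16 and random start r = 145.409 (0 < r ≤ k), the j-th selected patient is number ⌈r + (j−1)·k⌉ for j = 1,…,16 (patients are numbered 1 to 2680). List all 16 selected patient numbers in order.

j=1: r + 0k = 145.409 → ⌈·⌉ = 146
j=2: r + 1k = 312.909 → ⌈·⌉ = 313
j=3: r + 2k = 480.409 → ⌈·⌉ = 481
j=4: r + 3k = 647.909 → ⌈·⌉ = 648
j=5: r + 4k = 815.409 → ⌈·⌉ = 816
j=6: r + 5k = 982.909 → ⌈·⌉ = 983
j=7: r + 6k = 1150.409 → ⌈·⌉ = 1151
j=8: r + 7k = 1317.909 → ⌈·⌉ = 1318
j=9: r + 8k = 1485.409 → ⌈·⌉ = 1486
j=10: r + 9k = 1652.909 → ⌈·⌉ = 1653
j=11: r + 10k = 1820.409 → ⌈·⌉ = 1821
j=12: r + 11k = 1987.909 → ⌈·⌉ = 1988
j=13: r + 12k = 2155.409 → ⌈·⌉ = 2156
j=14: r + 13k = 2322.909 → ⌈·⌉ = 2323
j=15: r + 14k = 2490.409 → ⌈·⌉ = 2491
j=16: r + 15k = 2657.909 → ⌈·⌉ = 2658

146, 313, 481, 648, 816, 983, 1151, 1318, 1486, 1653, 1821, 1988, 2156, 2323, 2491, 2658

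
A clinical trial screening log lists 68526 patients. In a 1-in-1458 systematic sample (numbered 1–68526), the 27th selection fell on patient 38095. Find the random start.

187

k = 1458
r = 38095 − (27−1)×1458 = 38095 − 37908 = 187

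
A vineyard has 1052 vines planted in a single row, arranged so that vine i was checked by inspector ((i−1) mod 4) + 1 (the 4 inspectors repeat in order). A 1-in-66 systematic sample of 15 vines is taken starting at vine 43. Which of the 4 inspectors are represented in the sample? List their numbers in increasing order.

1, 3

Consecutive selections differ by k = 66, so their inspector numbers differ by 66 mod 4 = 2.
gcd(66, 4) = 2, so the sample visits 4/2 = 2 distinct residues mod 4.
Start 43 is inspector 3; the inspectors hit are 1, 3.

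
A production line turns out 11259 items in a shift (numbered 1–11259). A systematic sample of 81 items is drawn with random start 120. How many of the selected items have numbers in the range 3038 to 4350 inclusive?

k = 11259/81 = 139
First selection ≥ 3038: 120 + ⌈(3038−120)/139⌉·139 = 120 + 21×139 = 3039
Last selection ≤ 4350: 120 + ⌊(4350−120)/139⌋·139 = 120 + 30×139 = 4290
Count = 30 − 21 + 1 = 10

10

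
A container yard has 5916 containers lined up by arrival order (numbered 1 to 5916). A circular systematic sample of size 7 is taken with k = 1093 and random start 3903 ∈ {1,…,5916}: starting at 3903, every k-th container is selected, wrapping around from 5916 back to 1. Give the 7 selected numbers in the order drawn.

Selection 1: 3903
Selection 2: 3903 + 1093 = 4996
Selection 3: 4996 + 1093 = 6089 → 6089 − 5916 = 173
Selection 4: 173 + 1093 = 1266
Selection 5: 1266 + 1093 = 2359
Selection 6: 2359 + 1093 = 3452
Selection 7: 3452 + 1093 = 4545

3903, 4996, 173, 1266, 2359, 3452, 4545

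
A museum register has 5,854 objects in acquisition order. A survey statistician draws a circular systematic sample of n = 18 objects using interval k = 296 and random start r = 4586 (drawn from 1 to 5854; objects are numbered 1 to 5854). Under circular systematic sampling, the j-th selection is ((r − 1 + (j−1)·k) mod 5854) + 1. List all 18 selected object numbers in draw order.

4586, 4882, 5178, 5474, 5770, 212, 508, 804, 1100, 1396, 1692, 1988, 2284, 2580, 2876, 3172, 3468, 3764

Selection 1: 4586
Selection 2: 4586 + 296 = 4882
Selection 3: 4882 + 296 = 5178
Selection 4: 5178 + 296 = 5474
Selection 5: 5474 + 296 = 5770
Selection 6: 5770 + 296 = 6066 → 6066 − 5854 = 212
Selection 7: 212 + 296 = 508
Selection 8: 508 + 296 = 804
Selection 9: 804 + 296 = 1100
Selection 10: 1100 + 296 = 1396
Selection 11: 1396 + 296 = 1692
Selection 12: 1692 + 296 = 1988
Selection 13: 1988 + 296 = 2284
Selection 14: 2284 + 296 = 2580
Selection 15: 2580 + 296 = 2876
Selection 16: 2876 + 296 = 3172
Selection 17: 3172 + 296 = 3468
Selection 18: 3468 + 296 = 3764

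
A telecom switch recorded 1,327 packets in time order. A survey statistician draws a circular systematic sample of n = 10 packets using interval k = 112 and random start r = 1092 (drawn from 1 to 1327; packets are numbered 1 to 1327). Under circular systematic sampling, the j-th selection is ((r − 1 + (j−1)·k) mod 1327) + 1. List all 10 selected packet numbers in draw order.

1092, 1204, 1316, 101, 213, 325, 437, 549, 661, 773

Selection 1: 1092
Selection 2: 1092 + 112 = 1204
Selection 3: 1204 + 112 = 1316
Selection 4: 1316 + 112 = 1428 → 1428 − 1327 = 101
Selection 5: 101 + 112 = 213
Selection 6: 213 + 112 = 325
Selection 7: 325 + 112 = 437
Selection 8: 437 + 112 = 549
Selection 9: 549 + 112 = 661
Selection 10: 661 + 112 = 773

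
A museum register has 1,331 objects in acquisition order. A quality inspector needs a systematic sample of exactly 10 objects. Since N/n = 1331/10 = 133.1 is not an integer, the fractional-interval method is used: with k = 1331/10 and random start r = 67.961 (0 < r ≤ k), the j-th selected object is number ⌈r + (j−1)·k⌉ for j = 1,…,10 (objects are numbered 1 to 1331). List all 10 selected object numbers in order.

68, 202, 335, 468, 601, 734, 867, 1000, 1133, 1266

j=1: r + 0k = 67.961 → ⌈·⌉ = 68
j=2: r + 1k = 201.061 → ⌈·⌉ = 202
j=3: r + 2k = 334.161 → ⌈·⌉ = 335
j=4: r + 3k = 467.261 → ⌈·⌉ = 468
j=5: r + 4k = 600.361 → ⌈·⌉ = 601
j=6: r + 5k = 733.461 → ⌈·⌉ = 734
j=7: r + 6k = 866.561 → ⌈·⌉ = 867
j=8: r + 7k = 999.661 → ⌈·⌉ = 1000
j=9: r + 8k = 1132.761 → ⌈·⌉ = 1133
j=10: r + 9k = 1265.861 → ⌈·⌉ = 1266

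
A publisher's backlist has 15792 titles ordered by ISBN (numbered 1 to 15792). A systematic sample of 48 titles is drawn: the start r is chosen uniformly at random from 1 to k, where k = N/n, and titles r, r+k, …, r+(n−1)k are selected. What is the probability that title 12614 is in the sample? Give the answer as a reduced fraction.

k = 15792/48 = 329.
Title 12614 is selected iff r ≡ 12614 (mod 329); exactly one such r in {1,…,329}.
Inclusion probability = 1/329.

1/329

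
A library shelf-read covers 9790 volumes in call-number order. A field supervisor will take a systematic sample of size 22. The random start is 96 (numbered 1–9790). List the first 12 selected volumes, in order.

k = N/n = 9790/22 = 445
volume 1: 96
volume 2: 96 + 445 = 541
volume 3: 541 + 445 = 986
volume 4: 986 + 445 = 1431
volume 5: 1431 + 445 = 1876
volume 6: 1876 + 445 = 2321
volume 7: 2321 + 445 = 2766
volume 8: 2766 + 445 = 3211
volume 9: 3211 + 445 = 3656
volume 10: 3656 + 445 = 4101
volume 11: 4101 + 445 = 4546
volume 12: 4546 + 445 = 4991

96, 541, 986, 1431, 1876, 2321, 2766, 3211, 3656, 4101, 4546, 4991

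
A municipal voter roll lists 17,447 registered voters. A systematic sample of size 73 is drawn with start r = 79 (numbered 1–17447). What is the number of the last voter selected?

17287

k = 17447/73 = 239
73rd selection = r + (73−1)·k = 79 + 72×239 = 79 + 17208 = 17287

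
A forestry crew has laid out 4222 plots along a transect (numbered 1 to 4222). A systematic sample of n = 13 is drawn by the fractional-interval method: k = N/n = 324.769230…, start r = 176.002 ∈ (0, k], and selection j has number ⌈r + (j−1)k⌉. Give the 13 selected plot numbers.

j=1: r + 0k = 176.002 → ⌈·⌉ = 177
j=2: r + 1k = 500.771230… → ⌈·⌉ = 501
j=3: r + 2k = 825.540461… → ⌈·⌉ = 826
j=4: r + 3k = 1150.309692… → ⌈·⌉ = 1151
j=5: r + 4k = 1475.078923… → ⌈·⌉ = 1476
j=6: r + 5k = 1799.848153… → ⌈·⌉ = 1800
j=7: r + 6k = 2124.617384… → ⌈·⌉ = 2125
j=8: r + 7k = 2449.386615… → ⌈·⌉ = 2450
j=9: r + 8k = 2774.155846… → ⌈·⌉ = 2775
j=10: r + 9k = 3098.925076… → ⌈·⌉ = 3099
j=11: r + 10k = 3423.694307… → ⌈·⌉ = 3424
j=12: r + 11k = 3748.463538… → ⌈·⌉ = 3749
j=13: r + 12k = 4073.232769… → ⌈·⌉ = 4074

177, 501, 826, 1151, 1476, 1800, 2125, 2450, 2775, 3099, 3424, 3749, 4074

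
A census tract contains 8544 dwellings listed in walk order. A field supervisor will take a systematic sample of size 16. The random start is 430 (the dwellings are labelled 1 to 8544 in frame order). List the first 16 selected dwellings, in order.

k = N/n = 8544/16 = 534
dwelling 1: 430
dwelling 2: 430 + 534 = 964
dwelling 3: 964 + 534 = 1498
dwelling 4: 1498 + 534 = 2032
dwelling 5: 2032 + 534 = 2566
dwelling 6: 2566 + 534 = 3100
dwelling 7: 3100 + 534 = 3634
dwelling 8: 3634 + 534 = 4168
dwelling 9: 4168 + 534 = 4702
dwelling 10: 4702 + 534 = 5236
dwelling 11: 5236 + 534 = 5770
dwelling 12: 5770 + 534 = 6304
dwelling 13: 6304 + 534 = 6838
dwelling 14: 6838 + 534 = 7372
dwelling 15: 7372 + 534 = 7906
dwelling 16: 7906 + 534 = 8440

430, 964, 1498, 2032, 2566, 3100, 3634, 4168, 4702, 5236, 5770, 6304, 6838, 7372, 7906, 8440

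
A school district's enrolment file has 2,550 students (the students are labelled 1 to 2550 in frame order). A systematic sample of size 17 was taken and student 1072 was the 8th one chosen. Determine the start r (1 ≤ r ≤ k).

22

k = 2550/17 = 150
r = 1072 − (8−1)×150 = 1072 − 1050 = 22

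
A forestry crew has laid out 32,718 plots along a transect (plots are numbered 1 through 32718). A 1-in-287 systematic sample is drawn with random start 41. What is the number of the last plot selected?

32472

k = 287
114th selection = r + (114−1)·k = 41 + 113×287 = 41 + 32431 = 32472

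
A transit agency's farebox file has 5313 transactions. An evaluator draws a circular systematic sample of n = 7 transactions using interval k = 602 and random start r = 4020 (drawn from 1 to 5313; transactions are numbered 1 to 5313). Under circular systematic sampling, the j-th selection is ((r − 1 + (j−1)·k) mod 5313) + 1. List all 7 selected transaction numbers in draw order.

Selection 1: 4020
Selection 2: 4020 + 602 = 4622
Selection 3: 4622 + 602 = 5224
Selection 4: 5224 + 602 = 5826 → 5826 − 5313 = 513
Selection 5: 513 + 602 = 1115
Selection 6: 1115 + 602 = 1717
Selection 7: 1717 + 602 = 2319

4020, 4622, 5224, 513, 1115, 1717, 2319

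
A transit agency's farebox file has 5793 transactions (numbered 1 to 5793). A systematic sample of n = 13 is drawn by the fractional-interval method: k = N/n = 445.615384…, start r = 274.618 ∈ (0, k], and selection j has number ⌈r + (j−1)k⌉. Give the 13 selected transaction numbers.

275, 721, 1166, 1612, 2058, 2503, 2949, 3394, 3840, 4286, 4731, 5177, 5623

j=1: r + 0k = 274.618 → ⌈·⌉ = 275
j=2: r + 1k = 720.233384… → ⌈·⌉ = 721
j=3: r + 2k = 1165.848769… → ⌈·⌉ = 1166
j=4: r + 3k = 1611.464153… → ⌈·⌉ = 1612
j=5: r + 4k = 2057.079538… → ⌈·⌉ = 2058
j=6: r + 5k = 2502.694923… → ⌈·⌉ = 2503
j=7: r + 6k = 2948.310307… → ⌈·⌉ = 2949
j=8: r + 7k = 3393.925692… → ⌈·⌉ = 3394
j=9: r + 8k = 3839.541076… → ⌈·⌉ = 3840
j=10: r + 9k = 4285.156461… → ⌈·⌉ = 4286
j=11: r + 10k = 4730.771846… → ⌈·⌉ = 4731
j=12: r + 11k = 5176.387230… → ⌈·⌉ = 5177
j=13: r + 12k = 5622.002615… → ⌈·⌉ = 5623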